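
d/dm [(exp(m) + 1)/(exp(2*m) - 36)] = (-2*(exp(m) + 1)*exp(m) + exp(2*m) - 36)*exp(m)/(exp(2*m) - 36)^2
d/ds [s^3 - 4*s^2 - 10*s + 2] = 3*s^2 - 8*s - 10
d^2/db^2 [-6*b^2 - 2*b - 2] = -12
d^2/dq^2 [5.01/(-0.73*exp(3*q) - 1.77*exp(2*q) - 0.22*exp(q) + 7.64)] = (-5.01*(2.19*exp(2*q) + 3.54*exp(q) + 0.22)*(4.38*exp(2*q) + 7.08*exp(q) + 0.44)*exp(q) + (32.9157*exp(2*q) + 35.4708*exp(q) + 1.1022)*(0.73*exp(3*q) + 1.77*exp(2*q) + 0.22*exp(q) - 7.64))*exp(q)/(0.73*exp(3*q) + 1.77*exp(2*q) + 0.22*exp(q) - 7.64)^3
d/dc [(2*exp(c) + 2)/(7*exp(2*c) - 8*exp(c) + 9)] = (-14*exp(2*c) - 28*exp(c) + 34)*exp(c)/(49*exp(4*c) - 112*exp(3*c) + 190*exp(2*c) - 144*exp(c) + 81)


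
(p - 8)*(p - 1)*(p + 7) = p^3 - 2*p^2 - 55*p + 56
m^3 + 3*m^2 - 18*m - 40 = (m - 4)*(m + 2)*(m + 5)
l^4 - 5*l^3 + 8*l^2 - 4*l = l*(l - 2)^2*(l - 1)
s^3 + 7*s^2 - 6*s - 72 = (s - 3)*(s + 4)*(s + 6)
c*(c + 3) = c^2 + 3*c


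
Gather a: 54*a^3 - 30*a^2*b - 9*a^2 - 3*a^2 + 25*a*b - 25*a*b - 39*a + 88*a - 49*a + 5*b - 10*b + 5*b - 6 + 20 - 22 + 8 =54*a^3 + a^2*(-30*b - 12)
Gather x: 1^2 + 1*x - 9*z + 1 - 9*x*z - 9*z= x*(1 - 9*z) - 18*z + 2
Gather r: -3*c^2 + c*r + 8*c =-3*c^2 + c*r + 8*c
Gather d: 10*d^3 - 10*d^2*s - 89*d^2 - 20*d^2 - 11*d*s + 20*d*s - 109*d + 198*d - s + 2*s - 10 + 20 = 10*d^3 + d^2*(-10*s - 109) + d*(9*s + 89) + s + 10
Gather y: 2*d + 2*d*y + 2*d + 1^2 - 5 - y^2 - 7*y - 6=4*d - y^2 + y*(2*d - 7) - 10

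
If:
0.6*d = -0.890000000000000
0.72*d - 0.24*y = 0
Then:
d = -1.48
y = -4.45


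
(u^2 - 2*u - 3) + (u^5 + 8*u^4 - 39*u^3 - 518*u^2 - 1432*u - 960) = u^5 + 8*u^4 - 39*u^3 - 517*u^2 - 1434*u - 963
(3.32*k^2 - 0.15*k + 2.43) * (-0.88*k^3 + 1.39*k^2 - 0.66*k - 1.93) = -2.9216*k^5 + 4.7468*k^4 - 4.5381*k^3 - 2.9309*k^2 - 1.3143*k - 4.6899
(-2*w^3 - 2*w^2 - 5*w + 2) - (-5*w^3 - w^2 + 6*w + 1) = 3*w^3 - w^2 - 11*w + 1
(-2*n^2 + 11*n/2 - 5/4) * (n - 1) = -2*n^3 + 15*n^2/2 - 27*n/4 + 5/4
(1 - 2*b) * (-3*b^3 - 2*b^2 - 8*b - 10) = 6*b^4 + b^3 + 14*b^2 + 12*b - 10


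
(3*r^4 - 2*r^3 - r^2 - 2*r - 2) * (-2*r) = -6*r^5 + 4*r^4 + 2*r^3 + 4*r^2 + 4*r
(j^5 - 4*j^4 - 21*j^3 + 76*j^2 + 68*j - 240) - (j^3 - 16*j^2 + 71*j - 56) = j^5 - 4*j^4 - 22*j^3 + 92*j^2 - 3*j - 184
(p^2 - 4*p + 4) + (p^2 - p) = 2*p^2 - 5*p + 4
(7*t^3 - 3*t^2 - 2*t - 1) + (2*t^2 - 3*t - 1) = 7*t^3 - t^2 - 5*t - 2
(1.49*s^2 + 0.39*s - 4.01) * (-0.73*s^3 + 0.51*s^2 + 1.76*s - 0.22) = -1.0877*s^5 + 0.4752*s^4 + 5.7486*s^3 - 1.6865*s^2 - 7.1434*s + 0.8822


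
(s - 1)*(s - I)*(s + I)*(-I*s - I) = -I*s^4 + I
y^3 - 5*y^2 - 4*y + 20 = (y - 5)*(y - 2)*(y + 2)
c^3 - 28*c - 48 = (c - 6)*(c + 2)*(c + 4)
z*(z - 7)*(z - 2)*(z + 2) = z^4 - 7*z^3 - 4*z^2 + 28*z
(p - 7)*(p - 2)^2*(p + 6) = p^4 - 5*p^3 - 34*p^2 + 164*p - 168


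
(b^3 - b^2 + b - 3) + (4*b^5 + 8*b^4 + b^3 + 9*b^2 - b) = 4*b^5 + 8*b^4 + 2*b^3 + 8*b^2 - 3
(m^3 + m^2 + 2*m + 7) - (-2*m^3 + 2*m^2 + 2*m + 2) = 3*m^3 - m^2 + 5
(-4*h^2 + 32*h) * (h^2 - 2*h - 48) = -4*h^4 + 40*h^3 + 128*h^2 - 1536*h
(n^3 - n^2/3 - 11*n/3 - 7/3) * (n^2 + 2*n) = n^5 + 5*n^4/3 - 13*n^3/3 - 29*n^2/3 - 14*n/3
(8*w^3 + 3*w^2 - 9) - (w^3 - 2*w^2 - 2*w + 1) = 7*w^3 + 5*w^2 + 2*w - 10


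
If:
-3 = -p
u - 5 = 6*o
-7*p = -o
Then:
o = 21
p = 3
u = 131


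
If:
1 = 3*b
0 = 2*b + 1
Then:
No Solution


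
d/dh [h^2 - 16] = 2*h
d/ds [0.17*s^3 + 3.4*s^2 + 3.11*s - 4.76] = 0.51*s^2 + 6.8*s + 3.11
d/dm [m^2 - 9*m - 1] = 2*m - 9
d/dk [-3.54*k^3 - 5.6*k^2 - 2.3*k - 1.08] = -10.62*k^2 - 11.2*k - 2.3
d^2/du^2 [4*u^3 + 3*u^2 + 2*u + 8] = 24*u + 6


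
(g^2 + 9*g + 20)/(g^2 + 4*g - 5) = (g + 4)/(g - 1)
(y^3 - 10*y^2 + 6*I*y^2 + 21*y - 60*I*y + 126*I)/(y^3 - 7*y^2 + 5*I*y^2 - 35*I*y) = (y^2 + 3*y*(-1 + 2*I) - 18*I)/(y*(y + 5*I))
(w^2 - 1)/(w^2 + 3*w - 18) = (w^2 - 1)/(w^2 + 3*w - 18)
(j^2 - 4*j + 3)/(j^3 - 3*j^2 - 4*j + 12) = (j - 1)/(j^2 - 4)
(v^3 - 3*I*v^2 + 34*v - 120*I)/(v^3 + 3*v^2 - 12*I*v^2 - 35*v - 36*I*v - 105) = (v^2 + 2*I*v + 24)/(v^2 + v*(3 - 7*I) - 21*I)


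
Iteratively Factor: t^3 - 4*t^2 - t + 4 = (t - 4)*(t^2 - 1) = (t - 4)*(t + 1)*(t - 1)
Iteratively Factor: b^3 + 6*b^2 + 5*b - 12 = (b + 3)*(b^2 + 3*b - 4) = (b + 3)*(b + 4)*(b - 1)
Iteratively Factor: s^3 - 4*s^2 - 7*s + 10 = (s + 2)*(s^2 - 6*s + 5) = (s - 5)*(s + 2)*(s - 1)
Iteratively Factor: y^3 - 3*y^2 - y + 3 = (y + 1)*(y^2 - 4*y + 3) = (y - 1)*(y + 1)*(y - 3)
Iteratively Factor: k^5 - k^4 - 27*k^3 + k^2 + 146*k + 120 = (k - 3)*(k^4 + 2*k^3 - 21*k^2 - 62*k - 40) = (k - 3)*(k + 2)*(k^3 - 21*k - 20) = (k - 5)*(k - 3)*(k + 2)*(k^2 + 5*k + 4) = (k - 5)*(k - 3)*(k + 2)*(k + 4)*(k + 1)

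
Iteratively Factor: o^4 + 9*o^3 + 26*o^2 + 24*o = (o)*(o^3 + 9*o^2 + 26*o + 24) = o*(o + 3)*(o^2 + 6*o + 8) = o*(o + 2)*(o + 3)*(o + 4)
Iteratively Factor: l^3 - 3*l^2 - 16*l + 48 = (l - 3)*(l^2 - 16) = (l - 4)*(l - 3)*(l + 4)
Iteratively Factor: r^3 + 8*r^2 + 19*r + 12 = (r + 4)*(r^2 + 4*r + 3) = (r + 3)*(r + 4)*(r + 1)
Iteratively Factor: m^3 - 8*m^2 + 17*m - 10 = (m - 2)*(m^2 - 6*m + 5) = (m - 2)*(m - 1)*(m - 5)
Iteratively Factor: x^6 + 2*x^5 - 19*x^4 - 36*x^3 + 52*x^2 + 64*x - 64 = (x + 4)*(x^5 - 2*x^4 - 11*x^3 + 8*x^2 + 20*x - 16) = (x - 1)*(x + 4)*(x^4 - x^3 - 12*x^2 - 4*x + 16) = (x - 1)*(x + 2)*(x + 4)*(x^3 - 3*x^2 - 6*x + 8) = (x - 1)^2*(x + 2)*(x + 4)*(x^2 - 2*x - 8) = (x - 4)*(x - 1)^2*(x + 2)*(x + 4)*(x + 2)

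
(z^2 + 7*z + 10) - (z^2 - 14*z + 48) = 21*z - 38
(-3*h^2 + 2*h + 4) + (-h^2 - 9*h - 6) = -4*h^2 - 7*h - 2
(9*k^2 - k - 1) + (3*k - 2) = 9*k^2 + 2*k - 3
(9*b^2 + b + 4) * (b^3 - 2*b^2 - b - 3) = 9*b^5 - 17*b^4 - 7*b^3 - 36*b^2 - 7*b - 12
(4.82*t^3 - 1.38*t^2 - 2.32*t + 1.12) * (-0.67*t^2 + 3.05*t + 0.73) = -3.2294*t^5 + 15.6256*t^4 + 0.864000000000001*t^3 - 8.8338*t^2 + 1.7224*t + 0.8176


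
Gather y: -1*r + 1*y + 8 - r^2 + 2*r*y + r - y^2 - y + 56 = -r^2 + 2*r*y - y^2 + 64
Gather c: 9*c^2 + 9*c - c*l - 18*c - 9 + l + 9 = 9*c^2 + c*(-l - 9) + l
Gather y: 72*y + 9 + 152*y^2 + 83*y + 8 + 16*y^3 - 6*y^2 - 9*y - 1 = 16*y^3 + 146*y^2 + 146*y + 16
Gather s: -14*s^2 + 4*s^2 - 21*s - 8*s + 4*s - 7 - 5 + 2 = -10*s^2 - 25*s - 10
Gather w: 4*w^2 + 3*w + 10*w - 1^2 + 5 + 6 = 4*w^2 + 13*w + 10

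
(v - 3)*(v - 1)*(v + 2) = v^3 - 2*v^2 - 5*v + 6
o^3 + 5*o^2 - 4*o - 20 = (o - 2)*(o + 2)*(o + 5)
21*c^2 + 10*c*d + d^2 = (3*c + d)*(7*c + d)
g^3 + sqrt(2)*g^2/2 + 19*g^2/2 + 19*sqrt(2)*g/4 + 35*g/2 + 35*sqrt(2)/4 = (g + 5/2)*(g + 7)*(g + sqrt(2)/2)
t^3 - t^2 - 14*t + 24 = (t - 3)*(t - 2)*(t + 4)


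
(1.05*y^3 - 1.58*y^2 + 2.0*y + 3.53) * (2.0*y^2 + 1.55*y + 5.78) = 2.1*y^5 - 1.5325*y^4 + 7.62*y^3 + 1.0276*y^2 + 17.0315*y + 20.4034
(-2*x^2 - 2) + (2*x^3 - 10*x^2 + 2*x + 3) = 2*x^3 - 12*x^2 + 2*x + 1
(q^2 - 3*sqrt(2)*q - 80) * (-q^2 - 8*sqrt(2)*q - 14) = -q^4 - 5*sqrt(2)*q^3 + 114*q^2 + 682*sqrt(2)*q + 1120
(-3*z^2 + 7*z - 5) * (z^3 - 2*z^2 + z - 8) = -3*z^5 + 13*z^4 - 22*z^3 + 41*z^2 - 61*z + 40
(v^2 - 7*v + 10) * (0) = 0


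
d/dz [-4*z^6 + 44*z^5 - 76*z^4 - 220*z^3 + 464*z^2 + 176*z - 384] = -24*z^5 + 220*z^4 - 304*z^3 - 660*z^2 + 928*z + 176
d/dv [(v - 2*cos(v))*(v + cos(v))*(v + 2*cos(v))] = -v^2*sin(v) + 3*v^2 + 4*v*sin(2*v) + 2*v*cos(v) + 12*sin(v)*cos(v)^2 - 4*cos(v)^2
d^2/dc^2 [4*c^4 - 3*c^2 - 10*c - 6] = 48*c^2 - 6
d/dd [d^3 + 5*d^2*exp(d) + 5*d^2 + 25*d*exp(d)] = 5*d^2*exp(d) + 3*d^2 + 35*d*exp(d) + 10*d + 25*exp(d)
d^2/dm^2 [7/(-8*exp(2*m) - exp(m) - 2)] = 7*(-2*(16*exp(m) + 1)^2*exp(m) + (32*exp(m) + 1)*(8*exp(2*m) + exp(m) + 2))*exp(m)/(8*exp(2*m) + exp(m) + 2)^3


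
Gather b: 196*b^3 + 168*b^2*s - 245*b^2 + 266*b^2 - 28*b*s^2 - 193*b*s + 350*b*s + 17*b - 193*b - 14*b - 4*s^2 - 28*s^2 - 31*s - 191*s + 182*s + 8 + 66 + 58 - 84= 196*b^3 + b^2*(168*s + 21) + b*(-28*s^2 + 157*s - 190) - 32*s^2 - 40*s + 48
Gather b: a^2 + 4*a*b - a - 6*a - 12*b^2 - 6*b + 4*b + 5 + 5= a^2 - 7*a - 12*b^2 + b*(4*a - 2) + 10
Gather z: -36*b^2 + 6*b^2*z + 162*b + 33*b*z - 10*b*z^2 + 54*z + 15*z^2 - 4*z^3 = -36*b^2 + 162*b - 4*z^3 + z^2*(15 - 10*b) + z*(6*b^2 + 33*b + 54)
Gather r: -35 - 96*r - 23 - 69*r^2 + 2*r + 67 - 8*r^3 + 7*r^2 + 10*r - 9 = -8*r^3 - 62*r^2 - 84*r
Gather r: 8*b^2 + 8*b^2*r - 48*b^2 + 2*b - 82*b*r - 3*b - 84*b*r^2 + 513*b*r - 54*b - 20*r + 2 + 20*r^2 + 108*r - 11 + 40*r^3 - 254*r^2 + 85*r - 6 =-40*b^2 - 55*b + 40*r^3 + r^2*(-84*b - 234) + r*(8*b^2 + 431*b + 173) - 15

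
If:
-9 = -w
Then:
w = 9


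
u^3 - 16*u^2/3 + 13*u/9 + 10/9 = (u - 5)*(u - 2/3)*(u + 1/3)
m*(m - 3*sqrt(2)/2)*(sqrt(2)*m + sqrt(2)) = sqrt(2)*m^3 - 3*m^2 + sqrt(2)*m^2 - 3*m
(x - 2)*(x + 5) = x^2 + 3*x - 10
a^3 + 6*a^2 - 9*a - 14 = (a - 2)*(a + 1)*(a + 7)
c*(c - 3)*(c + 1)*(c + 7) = c^4 + 5*c^3 - 17*c^2 - 21*c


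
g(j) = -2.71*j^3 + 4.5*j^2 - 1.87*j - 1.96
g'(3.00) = -48.04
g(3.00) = -40.24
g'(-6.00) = -348.55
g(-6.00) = 756.62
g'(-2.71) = -85.97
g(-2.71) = 90.09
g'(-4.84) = -235.88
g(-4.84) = 419.77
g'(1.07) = -1.55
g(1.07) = -2.13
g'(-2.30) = -65.58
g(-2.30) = 59.12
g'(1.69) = -9.88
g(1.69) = -5.35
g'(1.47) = -6.21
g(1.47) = -3.59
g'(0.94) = -0.59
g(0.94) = -1.99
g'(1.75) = -11.02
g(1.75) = -5.98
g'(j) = -8.13*j^2 + 9.0*j - 1.87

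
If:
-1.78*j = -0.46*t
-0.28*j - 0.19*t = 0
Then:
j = 0.00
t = 0.00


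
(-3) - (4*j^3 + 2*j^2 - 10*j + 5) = -4*j^3 - 2*j^2 + 10*j - 8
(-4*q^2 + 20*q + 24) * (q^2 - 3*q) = -4*q^4 + 32*q^3 - 36*q^2 - 72*q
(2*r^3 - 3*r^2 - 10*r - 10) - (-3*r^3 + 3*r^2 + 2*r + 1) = 5*r^3 - 6*r^2 - 12*r - 11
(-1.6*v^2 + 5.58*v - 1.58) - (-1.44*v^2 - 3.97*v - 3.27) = -0.16*v^2 + 9.55*v + 1.69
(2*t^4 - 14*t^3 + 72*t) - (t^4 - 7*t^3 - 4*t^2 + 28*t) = t^4 - 7*t^3 + 4*t^2 + 44*t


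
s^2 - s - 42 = (s - 7)*(s + 6)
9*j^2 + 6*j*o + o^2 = (3*j + o)^2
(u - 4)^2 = u^2 - 8*u + 16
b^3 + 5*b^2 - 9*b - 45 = (b - 3)*(b + 3)*(b + 5)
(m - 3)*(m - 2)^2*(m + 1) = m^4 - 6*m^3 + 9*m^2 + 4*m - 12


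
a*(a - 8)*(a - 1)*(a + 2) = a^4 - 7*a^3 - 10*a^2 + 16*a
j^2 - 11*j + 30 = (j - 6)*(j - 5)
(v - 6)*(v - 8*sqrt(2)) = v^2 - 8*sqrt(2)*v - 6*v + 48*sqrt(2)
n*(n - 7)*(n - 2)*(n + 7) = n^4 - 2*n^3 - 49*n^2 + 98*n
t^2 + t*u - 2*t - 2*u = (t - 2)*(t + u)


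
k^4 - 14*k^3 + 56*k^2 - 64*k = k*(k - 8)*(k - 4)*(k - 2)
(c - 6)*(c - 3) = c^2 - 9*c + 18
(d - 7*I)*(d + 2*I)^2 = d^3 - 3*I*d^2 + 24*d + 28*I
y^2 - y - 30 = (y - 6)*(y + 5)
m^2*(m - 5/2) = m^3 - 5*m^2/2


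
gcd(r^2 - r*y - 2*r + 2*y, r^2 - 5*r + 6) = r - 2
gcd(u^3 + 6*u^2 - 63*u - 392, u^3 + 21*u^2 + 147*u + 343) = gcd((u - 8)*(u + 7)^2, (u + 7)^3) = u^2 + 14*u + 49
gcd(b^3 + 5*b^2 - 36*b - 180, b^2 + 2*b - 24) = b + 6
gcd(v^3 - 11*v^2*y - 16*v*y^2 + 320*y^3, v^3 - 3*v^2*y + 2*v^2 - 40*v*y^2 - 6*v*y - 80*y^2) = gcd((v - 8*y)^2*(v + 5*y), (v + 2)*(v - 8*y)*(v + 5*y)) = -v^2 + 3*v*y + 40*y^2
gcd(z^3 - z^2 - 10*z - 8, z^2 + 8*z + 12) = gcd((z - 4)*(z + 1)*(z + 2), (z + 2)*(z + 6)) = z + 2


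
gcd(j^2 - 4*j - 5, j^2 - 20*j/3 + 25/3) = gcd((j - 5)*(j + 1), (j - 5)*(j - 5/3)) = j - 5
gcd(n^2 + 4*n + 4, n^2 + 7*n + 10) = n + 2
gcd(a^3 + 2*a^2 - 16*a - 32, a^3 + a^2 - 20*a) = a - 4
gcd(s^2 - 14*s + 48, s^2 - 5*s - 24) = s - 8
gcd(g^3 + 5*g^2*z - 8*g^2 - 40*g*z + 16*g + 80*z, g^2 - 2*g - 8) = g - 4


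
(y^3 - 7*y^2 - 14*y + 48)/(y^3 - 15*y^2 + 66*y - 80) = (y + 3)/(y - 5)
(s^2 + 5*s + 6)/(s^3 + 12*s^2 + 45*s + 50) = (s + 3)/(s^2 + 10*s + 25)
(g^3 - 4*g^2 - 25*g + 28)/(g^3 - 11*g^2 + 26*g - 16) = (g^2 - 3*g - 28)/(g^2 - 10*g + 16)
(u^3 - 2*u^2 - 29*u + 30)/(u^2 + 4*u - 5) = u - 6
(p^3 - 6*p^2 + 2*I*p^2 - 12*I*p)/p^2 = p - 6 + 2*I - 12*I/p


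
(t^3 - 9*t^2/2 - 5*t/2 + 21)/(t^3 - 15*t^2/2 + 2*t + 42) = (t - 3)/(t - 6)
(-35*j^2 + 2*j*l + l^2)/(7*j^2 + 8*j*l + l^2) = (-5*j + l)/(j + l)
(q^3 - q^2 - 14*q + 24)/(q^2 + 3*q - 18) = (q^2 + 2*q - 8)/(q + 6)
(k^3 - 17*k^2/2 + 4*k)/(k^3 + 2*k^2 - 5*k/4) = 2*(k - 8)/(2*k + 5)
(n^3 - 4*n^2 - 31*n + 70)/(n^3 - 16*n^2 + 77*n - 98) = (n + 5)/(n - 7)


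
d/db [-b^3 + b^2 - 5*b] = -3*b^2 + 2*b - 5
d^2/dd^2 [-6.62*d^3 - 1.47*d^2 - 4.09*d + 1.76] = -39.72*d - 2.94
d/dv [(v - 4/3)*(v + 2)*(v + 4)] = v*(9*v + 28)/3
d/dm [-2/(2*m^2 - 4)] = 2*m/(m^2 - 2)^2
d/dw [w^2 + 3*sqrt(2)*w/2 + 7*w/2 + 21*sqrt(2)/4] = 2*w + 3*sqrt(2)/2 + 7/2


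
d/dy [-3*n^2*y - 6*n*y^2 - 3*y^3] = -3*n^2 - 12*n*y - 9*y^2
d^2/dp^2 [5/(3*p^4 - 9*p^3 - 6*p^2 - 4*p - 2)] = 10*(3*(-6*p^2 + 9*p + 2)*(-3*p^4 + 9*p^3 + 6*p^2 + 4*p + 2) - (-12*p^3 + 27*p^2 + 12*p + 4)^2)/(-3*p^4 + 9*p^3 + 6*p^2 + 4*p + 2)^3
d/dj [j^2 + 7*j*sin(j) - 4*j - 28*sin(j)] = 7*j*cos(j) + 2*j + 7*sin(j) - 28*cos(j) - 4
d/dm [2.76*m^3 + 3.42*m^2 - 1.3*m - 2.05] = 8.28*m^2 + 6.84*m - 1.3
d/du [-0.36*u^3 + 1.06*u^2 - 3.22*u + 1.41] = -1.08*u^2 + 2.12*u - 3.22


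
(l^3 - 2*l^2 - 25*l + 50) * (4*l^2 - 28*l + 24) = 4*l^5 - 36*l^4 - 20*l^3 + 852*l^2 - 2000*l + 1200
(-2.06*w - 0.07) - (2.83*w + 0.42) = -4.89*w - 0.49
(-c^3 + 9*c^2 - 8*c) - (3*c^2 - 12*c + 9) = -c^3 + 6*c^2 + 4*c - 9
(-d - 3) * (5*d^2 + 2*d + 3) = -5*d^3 - 17*d^2 - 9*d - 9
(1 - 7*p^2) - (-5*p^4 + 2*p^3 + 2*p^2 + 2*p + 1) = 5*p^4 - 2*p^3 - 9*p^2 - 2*p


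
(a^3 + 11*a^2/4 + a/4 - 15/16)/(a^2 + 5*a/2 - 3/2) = (8*a^2 + 26*a + 15)/(8*(a + 3))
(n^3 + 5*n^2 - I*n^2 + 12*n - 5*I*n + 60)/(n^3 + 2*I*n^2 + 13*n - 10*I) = (n^3 + n^2*(5 - I) + n*(12 - 5*I) + 60)/(n^3 + 2*I*n^2 + 13*n - 10*I)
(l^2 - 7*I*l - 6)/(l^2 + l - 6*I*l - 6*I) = (l - I)/(l + 1)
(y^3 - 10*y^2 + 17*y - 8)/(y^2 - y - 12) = (-y^3 + 10*y^2 - 17*y + 8)/(-y^2 + y + 12)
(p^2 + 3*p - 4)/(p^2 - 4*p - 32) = (p - 1)/(p - 8)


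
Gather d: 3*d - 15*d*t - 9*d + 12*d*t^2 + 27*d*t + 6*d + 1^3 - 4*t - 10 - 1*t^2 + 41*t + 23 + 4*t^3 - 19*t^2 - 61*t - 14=d*(12*t^2 + 12*t) + 4*t^3 - 20*t^2 - 24*t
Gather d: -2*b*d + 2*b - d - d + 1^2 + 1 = 2*b + d*(-2*b - 2) + 2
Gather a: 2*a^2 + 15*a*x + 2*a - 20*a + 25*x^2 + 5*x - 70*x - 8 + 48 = 2*a^2 + a*(15*x - 18) + 25*x^2 - 65*x + 40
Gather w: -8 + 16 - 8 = 0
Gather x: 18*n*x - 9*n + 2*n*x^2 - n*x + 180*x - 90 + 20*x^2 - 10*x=-9*n + x^2*(2*n + 20) + x*(17*n + 170) - 90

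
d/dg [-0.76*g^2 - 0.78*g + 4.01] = -1.52*g - 0.78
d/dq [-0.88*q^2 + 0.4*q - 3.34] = 0.4 - 1.76*q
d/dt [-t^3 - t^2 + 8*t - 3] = -3*t^2 - 2*t + 8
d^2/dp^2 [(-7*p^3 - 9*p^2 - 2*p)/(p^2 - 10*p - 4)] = 8*(-205*p^3 - 237*p^2 - 90*p - 16)/(p^6 - 30*p^5 + 288*p^4 - 760*p^3 - 1152*p^2 - 480*p - 64)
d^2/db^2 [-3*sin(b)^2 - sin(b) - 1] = sin(b) - 6*cos(2*b)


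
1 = 1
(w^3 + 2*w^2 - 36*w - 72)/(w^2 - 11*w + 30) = (w^2 + 8*w + 12)/(w - 5)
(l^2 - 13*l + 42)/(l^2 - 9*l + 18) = (l - 7)/(l - 3)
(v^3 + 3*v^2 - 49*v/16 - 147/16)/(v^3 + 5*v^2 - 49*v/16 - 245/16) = (v + 3)/(v + 5)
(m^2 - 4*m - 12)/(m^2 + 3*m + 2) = (m - 6)/(m + 1)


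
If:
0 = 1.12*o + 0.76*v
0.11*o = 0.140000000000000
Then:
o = 1.27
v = -1.88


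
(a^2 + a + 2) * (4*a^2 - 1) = 4*a^4 + 4*a^3 + 7*a^2 - a - 2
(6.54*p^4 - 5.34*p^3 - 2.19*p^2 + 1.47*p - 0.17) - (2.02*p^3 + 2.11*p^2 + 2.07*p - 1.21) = 6.54*p^4 - 7.36*p^3 - 4.3*p^2 - 0.6*p + 1.04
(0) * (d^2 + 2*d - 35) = 0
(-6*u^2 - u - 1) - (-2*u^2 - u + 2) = -4*u^2 - 3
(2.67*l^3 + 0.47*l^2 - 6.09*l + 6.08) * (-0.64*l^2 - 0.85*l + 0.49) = -1.7088*l^5 - 2.5703*l^4 + 4.8064*l^3 + 1.5156*l^2 - 8.1521*l + 2.9792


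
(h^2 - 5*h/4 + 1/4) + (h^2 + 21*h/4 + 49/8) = 2*h^2 + 4*h + 51/8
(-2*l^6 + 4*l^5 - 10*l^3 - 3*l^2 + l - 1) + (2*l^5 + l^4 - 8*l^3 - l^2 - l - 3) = -2*l^6 + 6*l^5 + l^4 - 18*l^3 - 4*l^2 - 4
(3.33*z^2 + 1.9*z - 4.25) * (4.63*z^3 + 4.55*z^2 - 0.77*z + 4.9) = 15.4179*z^5 + 23.9485*z^4 - 13.5966*z^3 - 4.4835*z^2 + 12.5825*z - 20.825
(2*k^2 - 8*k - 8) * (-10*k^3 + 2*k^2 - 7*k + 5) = -20*k^5 + 84*k^4 + 50*k^3 + 50*k^2 + 16*k - 40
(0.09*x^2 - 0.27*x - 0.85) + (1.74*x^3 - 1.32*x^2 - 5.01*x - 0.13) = 1.74*x^3 - 1.23*x^2 - 5.28*x - 0.98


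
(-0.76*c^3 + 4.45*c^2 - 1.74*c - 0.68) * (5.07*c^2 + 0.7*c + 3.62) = -3.8532*c^5 + 22.0295*c^4 - 8.458*c^3 + 11.4434*c^2 - 6.7748*c - 2.4616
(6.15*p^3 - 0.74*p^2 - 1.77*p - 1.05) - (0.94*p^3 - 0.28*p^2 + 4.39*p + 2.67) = 5.21*p^3 - 0.46*p^2 - 6.16*p - 3.72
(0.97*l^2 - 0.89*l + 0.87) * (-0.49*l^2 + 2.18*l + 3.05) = -0.4753*l^4 + 2.5507*l^3 + 0.592*l^2 - 0.8179*l + 2.6535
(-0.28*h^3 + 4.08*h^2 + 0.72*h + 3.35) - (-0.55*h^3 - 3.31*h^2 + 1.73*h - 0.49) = 0.27*h^3 + 7.39*h^2 - 1.01*h + 3.84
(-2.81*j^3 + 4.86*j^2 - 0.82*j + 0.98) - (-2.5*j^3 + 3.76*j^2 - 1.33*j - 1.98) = -0.31*j^3 + 1.1*j^2 + 0.51*j + 2.96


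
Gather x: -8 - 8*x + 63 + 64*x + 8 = 56*x + 63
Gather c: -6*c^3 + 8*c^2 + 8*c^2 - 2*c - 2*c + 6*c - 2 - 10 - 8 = -6*c^3 + 16*c^2 + 2*c - 20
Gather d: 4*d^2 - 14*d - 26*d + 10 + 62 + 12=4*d^2 - 40*d + 84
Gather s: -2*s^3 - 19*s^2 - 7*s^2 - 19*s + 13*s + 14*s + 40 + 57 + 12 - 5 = -2*s^3 - 26*s^2 + 8*s + 104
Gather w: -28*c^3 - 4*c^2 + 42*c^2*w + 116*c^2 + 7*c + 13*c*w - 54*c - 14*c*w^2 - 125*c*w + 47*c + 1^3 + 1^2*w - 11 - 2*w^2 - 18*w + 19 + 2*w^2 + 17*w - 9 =-28*c^3 + 112*c^2 - 14*c*w^2 + w*(42*c^2 - 112*c)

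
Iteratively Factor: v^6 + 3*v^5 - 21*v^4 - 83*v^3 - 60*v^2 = (v + 1)*(v^5 + 2*v^4 - 23*v^3 - 60*v^2) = (v + 1)*(v + 3)*(v^4 - v^3 - 20*v^2) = (v + 1)*(v + 3)*(v + 4)*(v^3 - 5*v^2) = v*(v + 1)*(v + 3)*(v + 4)*(v^2 - 5*v) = v^2*(v + 1)*(v + 3)*(v + 4)*(v - 5)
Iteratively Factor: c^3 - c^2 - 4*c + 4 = (c - 2)*(c^2 + c - 2) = (c - 2)*(c - 1)*(c + 2)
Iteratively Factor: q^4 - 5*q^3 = (q)*(q^3 - 5*q^2) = q*(q - 5)*(q^2) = q^2*(q - 5)*(q)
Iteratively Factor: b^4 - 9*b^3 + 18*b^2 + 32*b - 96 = (b - 4)*(b^3 - 5*b^2 - 2*b + 24) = (b - 4)^2*(b^2 - b - 6) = (b - 4)^2*(b - 3)*(b + 2)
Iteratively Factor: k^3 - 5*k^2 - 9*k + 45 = (k - 3)*(k^2 - 2*k - 15) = (k - 5)*(k - 3)*(k + 3)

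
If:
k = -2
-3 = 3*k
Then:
No Solution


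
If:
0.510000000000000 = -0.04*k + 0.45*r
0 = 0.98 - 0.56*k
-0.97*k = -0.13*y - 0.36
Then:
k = 1.75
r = 1.29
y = 10.29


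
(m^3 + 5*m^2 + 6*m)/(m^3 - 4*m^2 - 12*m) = (m + 3)/(m - 6)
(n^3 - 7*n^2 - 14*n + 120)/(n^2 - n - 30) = (n^2 - n - 20)/(n + 5)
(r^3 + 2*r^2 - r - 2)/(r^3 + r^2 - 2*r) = (r + 1)/r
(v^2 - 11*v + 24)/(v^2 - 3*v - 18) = (-v^2 + 11*v - 24)/(-v^2 + 3*v + 18)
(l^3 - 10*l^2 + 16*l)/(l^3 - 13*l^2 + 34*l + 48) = l*(l - 2)/(l^2 - 5*l - 6)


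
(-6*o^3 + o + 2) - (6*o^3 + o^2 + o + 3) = -12*o^3 - o^2 - 1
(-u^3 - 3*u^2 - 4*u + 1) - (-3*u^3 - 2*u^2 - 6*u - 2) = 2*u^3 - u^2 + 2*u + 3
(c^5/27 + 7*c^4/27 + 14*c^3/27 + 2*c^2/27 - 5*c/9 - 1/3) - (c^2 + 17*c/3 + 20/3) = c^5/27 + 7*c^4/27 + 14*c^3/27 - 25*c^2/27 - 56*c/9 - 7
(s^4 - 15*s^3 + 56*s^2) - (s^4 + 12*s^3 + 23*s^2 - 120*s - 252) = -27*s^3 + 33*s^2 + 120*s + 252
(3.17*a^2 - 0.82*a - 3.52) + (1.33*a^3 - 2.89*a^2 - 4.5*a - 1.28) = 1.33*a^3 + 0.28*a^2 - 5.32*a - 4.8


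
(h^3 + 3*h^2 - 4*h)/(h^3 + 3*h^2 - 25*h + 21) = h*(h + 4)/(h^2 + 4*h - 21)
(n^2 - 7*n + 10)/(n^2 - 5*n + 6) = (n - 5)/(n - 3)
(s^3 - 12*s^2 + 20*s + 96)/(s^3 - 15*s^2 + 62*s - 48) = (s + 2)/(s - 1)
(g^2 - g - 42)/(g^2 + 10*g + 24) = (g - 7)/(g + 4)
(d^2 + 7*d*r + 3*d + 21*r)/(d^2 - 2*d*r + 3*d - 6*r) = (-d - 7*r)/(-d + 2*r)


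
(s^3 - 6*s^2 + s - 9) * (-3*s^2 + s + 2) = -3*s^5 + 19*s^4 - 7*s^3 + 16*s^2 - 7*s - 18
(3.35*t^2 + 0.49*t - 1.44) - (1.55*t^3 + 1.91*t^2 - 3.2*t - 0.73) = -1.55*t^3 + 1.44*t^2 + 3.69*t - 0.71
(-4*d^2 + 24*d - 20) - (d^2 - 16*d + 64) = -5*d^2 + 40*d - 84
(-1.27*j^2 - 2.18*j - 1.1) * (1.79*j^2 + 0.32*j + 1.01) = -2.2733*j^4 - 4.3086*j^3 - 3.9493*j^2 - 2.5538*j - 1.111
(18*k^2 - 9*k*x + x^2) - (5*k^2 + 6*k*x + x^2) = 13*k^2 - 15*k*x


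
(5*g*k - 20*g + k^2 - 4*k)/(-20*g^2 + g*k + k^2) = (4 - k)/(4*g - k)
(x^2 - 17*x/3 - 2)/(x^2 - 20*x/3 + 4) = (3*x + 1)/(3*x - 2)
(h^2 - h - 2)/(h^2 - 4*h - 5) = (h - 2)/(h - 5)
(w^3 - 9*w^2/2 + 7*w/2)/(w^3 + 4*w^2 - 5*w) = (w - 7/2)/(w + 5)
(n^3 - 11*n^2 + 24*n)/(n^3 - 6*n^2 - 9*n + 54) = n*(n - 8)/(n^2 - 3*n - 18)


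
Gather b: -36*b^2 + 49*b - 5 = -36*b^2 + 49*b - 5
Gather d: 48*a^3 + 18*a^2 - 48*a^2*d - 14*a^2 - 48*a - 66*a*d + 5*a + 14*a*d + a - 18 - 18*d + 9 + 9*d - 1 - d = 48*a^3 + 4*a^2 - 42*a + d*(-48*a^2 - 52*a - 10) - 10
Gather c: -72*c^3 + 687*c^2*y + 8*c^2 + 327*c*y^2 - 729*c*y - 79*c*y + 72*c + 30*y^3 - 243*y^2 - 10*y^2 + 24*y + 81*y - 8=-72*c^3 + c^2*(687*y + 8) + c*(327*y^2 - 808*y + 72) + 30*y^3 - 253*y^2 + 105*y - 8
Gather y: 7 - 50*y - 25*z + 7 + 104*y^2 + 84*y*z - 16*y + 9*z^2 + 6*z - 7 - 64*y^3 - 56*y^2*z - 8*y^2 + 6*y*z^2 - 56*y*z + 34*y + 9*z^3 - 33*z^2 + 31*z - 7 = -64*y^3 + y^2*(96 - 56*z) + y*(6*z^2 + 28*z - 32) + 9*z^3 - 24*z^2 + 12*z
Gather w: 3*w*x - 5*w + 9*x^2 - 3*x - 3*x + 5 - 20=w*(3*x - 5) + 9*x^2 - 6*x - 15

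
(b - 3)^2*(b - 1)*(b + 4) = b^4 - 3*b^3 - 13*b^2 + 51*b - 36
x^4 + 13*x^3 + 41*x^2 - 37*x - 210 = (x - 2)*(x + 3)*(x + 5)*(x + 7)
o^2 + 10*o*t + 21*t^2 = (o + 3*t)*(o + 7*t)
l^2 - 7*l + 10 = (l - 5)*(l - 2)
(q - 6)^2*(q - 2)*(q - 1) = q^4 - 15*q^3 + 74*q^2 - 132*q + 72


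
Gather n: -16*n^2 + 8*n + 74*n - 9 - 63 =-16*n^2 + 82*n - 72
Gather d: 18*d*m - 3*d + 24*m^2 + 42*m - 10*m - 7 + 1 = d*(18*m - 3) + 24*m^2 + 32*m - 6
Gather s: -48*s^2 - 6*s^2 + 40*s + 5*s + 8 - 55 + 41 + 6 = -54*s^2 + 45*s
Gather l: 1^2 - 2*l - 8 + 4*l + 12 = 2*l + 5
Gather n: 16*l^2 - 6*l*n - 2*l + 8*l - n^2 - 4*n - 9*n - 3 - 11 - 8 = 16*l^2 + 6*l - n^2 + n*(-6*l - 13) - 22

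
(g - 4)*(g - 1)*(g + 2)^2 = g^4 - g^3 - 12*g^2 - 4*g + 16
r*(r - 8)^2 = r^3 - 16*r^2 + 64*r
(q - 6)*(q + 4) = q^2 - 2*q - 24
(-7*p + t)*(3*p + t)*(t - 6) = -21*p^2*t + 126*p^2 - 4*p*t^2 + 24*p*t + t^3 - 6*t^2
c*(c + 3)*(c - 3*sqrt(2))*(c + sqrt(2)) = c^4 - 2*sqrt(2)*c^3 + 3*c^3 - 6*sqrt(2)*c^2 - 6*c^2 - 18*c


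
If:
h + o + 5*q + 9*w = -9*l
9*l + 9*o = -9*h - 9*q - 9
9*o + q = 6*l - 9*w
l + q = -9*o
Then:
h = 22*w/7 - 11/9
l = 9*w/7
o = 11*w/28 - 1/36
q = 1/4 - 135*w/28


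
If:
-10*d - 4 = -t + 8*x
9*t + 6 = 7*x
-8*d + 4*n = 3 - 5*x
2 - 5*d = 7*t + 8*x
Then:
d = -998/885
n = -9379/3540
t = 8/177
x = 54/59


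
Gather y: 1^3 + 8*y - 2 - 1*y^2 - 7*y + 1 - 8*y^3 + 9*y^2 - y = -8*y^3 + 8*y^2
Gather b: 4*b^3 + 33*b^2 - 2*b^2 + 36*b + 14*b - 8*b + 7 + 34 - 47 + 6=4*b^3 + 31*b^2 + 42*b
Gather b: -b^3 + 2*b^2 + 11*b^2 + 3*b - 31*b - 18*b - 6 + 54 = -b^3 + 13*b^2 - 46*b + 48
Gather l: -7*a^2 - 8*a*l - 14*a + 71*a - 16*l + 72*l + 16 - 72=-7*a^2 + 57*a + l*(56 - 8*a) - 56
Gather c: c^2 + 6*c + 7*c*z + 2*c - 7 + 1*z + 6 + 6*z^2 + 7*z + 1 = c^2 + c*(7*z + 8) + 6*z^2 + 8*z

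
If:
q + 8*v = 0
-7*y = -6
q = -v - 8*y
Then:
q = -384/49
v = 48/49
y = 6/7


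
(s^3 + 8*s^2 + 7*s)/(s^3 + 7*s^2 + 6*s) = (s + 7)/(s + 6)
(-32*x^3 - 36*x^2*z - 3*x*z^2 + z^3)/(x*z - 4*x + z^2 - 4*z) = (-32*x^2 - 4*x*z + z^2)/(z - 4)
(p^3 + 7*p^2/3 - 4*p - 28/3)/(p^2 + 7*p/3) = p - 4/p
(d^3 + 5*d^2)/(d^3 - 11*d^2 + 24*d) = d*(d + 5)/(d^2 - 11*d + 24)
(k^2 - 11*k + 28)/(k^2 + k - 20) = (k - 7)/(k + 5)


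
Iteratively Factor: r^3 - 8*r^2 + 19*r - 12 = (r - 3)*(r^2 - 5*r + 4) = (r - 4)*(r - 3)*(r - 1)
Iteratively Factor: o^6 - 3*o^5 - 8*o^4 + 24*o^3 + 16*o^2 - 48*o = (o + 2)*(o^5 - 5*o^4 + 2*o^3 + 20*o^2 - 24*o) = (o - 3)*(o + 2)*(o^4 - 2*o^3 - 4*o^2 + 8*o) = (o - 3)*(o + 2)^2*(o^3 - 4*o^2 + 4*o) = o*(o - 3)*(o + 2)^2*(o^2 - 4*o + 4) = o*(o - 3)*(o - 2)*(o + 2)^2*(o - 2)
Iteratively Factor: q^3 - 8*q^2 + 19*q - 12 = (q - 1)*(q^2 - 7*q + 12) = (q - 4)*(q - 1)*(q - 3)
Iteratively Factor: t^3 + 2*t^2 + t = (t + 1)*(t^2 + t) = t*(t + 1)*(t + 1)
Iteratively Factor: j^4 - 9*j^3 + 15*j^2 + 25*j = (j - 5)*(j^3 - 4*j^2 - 5*j) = j*(j - 5)*(j^2 - 4*j - 5) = j*(j - 5)^2*(j + 1)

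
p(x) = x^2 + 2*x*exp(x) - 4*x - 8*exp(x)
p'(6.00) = 2428.57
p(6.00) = 1625.72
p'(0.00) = -10.00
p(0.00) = -8.00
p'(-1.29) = -8.94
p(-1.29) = 3.91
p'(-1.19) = -8.93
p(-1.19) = 3.02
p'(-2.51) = -9.92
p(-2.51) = 15.28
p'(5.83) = 1934.09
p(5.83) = 1256.38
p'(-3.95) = -12.17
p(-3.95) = 31.10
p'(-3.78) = -11.87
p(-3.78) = 29.05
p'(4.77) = 422.97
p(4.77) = 185.27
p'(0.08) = -10.17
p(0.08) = -8.81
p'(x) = 2*x*exp(x) + 2*x - 6*exp(x) - 4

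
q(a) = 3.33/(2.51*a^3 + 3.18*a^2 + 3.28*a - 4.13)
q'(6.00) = -0.00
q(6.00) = 0.00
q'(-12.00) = -0.00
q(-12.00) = -0.00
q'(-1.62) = -0.31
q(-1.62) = -0.28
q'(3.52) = -0.02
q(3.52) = 0.02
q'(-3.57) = -0.03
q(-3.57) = -0.04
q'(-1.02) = -0.33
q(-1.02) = -0.49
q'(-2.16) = -0.17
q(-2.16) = -0.15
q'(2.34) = -0.07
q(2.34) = 0.06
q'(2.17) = -0.09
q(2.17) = 0.08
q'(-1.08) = -0.34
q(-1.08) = -0.47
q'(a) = 3.33*(-7.53*a^2 - 6.36*a - 3.28)/(2.51*a^3 + 3.18*a^2 + 3.28*a - 4.13)^2 = (-25.0749*a^2 - 21.1788*a - 10.9224)/(2.51*a^3 + 3.18*a^2 + 3.28*a - 4.13)^2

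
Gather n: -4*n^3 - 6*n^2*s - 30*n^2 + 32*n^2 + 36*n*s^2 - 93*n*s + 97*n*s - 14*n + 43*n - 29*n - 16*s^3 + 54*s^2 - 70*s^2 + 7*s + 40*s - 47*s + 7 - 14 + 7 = -4*n^3 + n^2*(2 - 6*s) + n*(36*s^2 + 4*s) - 16*s^3 - 16*s^2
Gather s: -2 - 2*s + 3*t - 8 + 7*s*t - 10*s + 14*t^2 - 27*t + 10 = s*(7*t - 12) + 14*t^2 - 24*t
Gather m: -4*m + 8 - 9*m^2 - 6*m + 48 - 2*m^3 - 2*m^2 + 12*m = -2*m^3 - 11*m^2 + 2*m + 56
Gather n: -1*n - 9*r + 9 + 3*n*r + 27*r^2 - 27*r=n*(3*r - 1) + 27*r^2 - 36*r + 9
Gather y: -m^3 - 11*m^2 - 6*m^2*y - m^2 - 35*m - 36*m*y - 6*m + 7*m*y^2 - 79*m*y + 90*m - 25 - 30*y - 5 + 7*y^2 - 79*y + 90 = -m^3 - 12*m^2 + 49*m + y^2*(7*m + 7) + y*(-6*m^2 - 115*m - 109) + 60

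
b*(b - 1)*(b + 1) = b^3 - b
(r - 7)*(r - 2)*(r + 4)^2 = r^4 - r^3 - 42*r^2 - 32*r + 224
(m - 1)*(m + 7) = m^2 + 6*m - 7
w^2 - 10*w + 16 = (w - 8)*(w - 2)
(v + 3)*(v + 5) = v^2 + 8*v + 15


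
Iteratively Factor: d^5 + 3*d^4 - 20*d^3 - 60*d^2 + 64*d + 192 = (d + 2)*(d^4 + d^3 - 22*d^2 - 16*d + 96) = (d - 4)*(d + 2)*(d^3 + 5*d^2 - 2*d - 24) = (d - 4)*(d - 2)*(d + 2)*(d^2 + 7*d + 12) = (d - 4)*(d - 2)*(d + 2)*(d + 4)*(d + 3)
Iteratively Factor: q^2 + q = (q)*(q + 1)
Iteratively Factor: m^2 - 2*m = (m - 2)*(m)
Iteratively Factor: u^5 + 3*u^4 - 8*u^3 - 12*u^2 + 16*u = (u - 1)*(u^4 + 4*u^3 - 4*u^2 - 16*u) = (u - 1)*(u + 2)*(u^3 + 2*u^2 - 8*u) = (u - 2)*(u - 1)*(u + 2)*(u^2 + 4*u) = u*(u - 2)*(u - 1)*(u + 2)*(u + 4)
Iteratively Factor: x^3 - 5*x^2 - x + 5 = (x - 1)*(x^2 - 4*x - 5) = (x - 1)*(x + 1)*(x - 5)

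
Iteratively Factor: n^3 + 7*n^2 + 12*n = (n + 4)*(n^2 + 3*n) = (n + 3)*(n + 4)*(n)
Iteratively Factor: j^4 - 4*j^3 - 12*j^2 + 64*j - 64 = (j - 2)*(j^3 - 2*j^2 - 16*j + 32) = (j - 4)*(j - 2)*(j^2 + 2*j - 8) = (j - 4)*(j - 2)^2*(j + 4)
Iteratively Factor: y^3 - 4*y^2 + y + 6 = (y + 1)*(y^2 - 5*y + 6) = (y - 2)*(y + 1)*(y - 3)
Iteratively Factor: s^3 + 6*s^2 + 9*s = (s)*(s^2 + 6*s + 9) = s*(s + 3)*(s + 3)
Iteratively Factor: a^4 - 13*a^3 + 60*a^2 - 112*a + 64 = (a - 1)*(a^3 - 12*a^2 + 48*a - 64) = (a - 4)*(a - 1)*(a^2 - 8*a + 16) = (a - 4)^2*(a - 1)*(a - 4)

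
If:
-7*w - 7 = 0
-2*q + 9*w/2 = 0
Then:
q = -9/4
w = -1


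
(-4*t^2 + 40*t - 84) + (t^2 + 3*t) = -3*t^2 + 43*t - 84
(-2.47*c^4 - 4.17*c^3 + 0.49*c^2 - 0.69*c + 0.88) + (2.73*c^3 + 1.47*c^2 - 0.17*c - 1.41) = -2.47*c^4 - 1.44*c^3 + 1.96*c^2 - 0.86*c - 0.53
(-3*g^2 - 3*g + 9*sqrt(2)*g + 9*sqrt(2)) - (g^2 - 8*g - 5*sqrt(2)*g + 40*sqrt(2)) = -4*g^2 + 5*g + 14*sqrt(2)*g - 31*sqrt(2)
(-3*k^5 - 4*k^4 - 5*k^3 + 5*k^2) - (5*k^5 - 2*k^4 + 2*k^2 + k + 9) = -8*k^5 - 2*k^4 - 5*k^3 + 3*k^2 - k - 9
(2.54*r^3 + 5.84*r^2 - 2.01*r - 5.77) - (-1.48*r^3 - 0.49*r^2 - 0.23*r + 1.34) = 4.02*r^3 + 6.33*r^2 - 1.78*r - 7.11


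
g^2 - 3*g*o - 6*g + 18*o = (g - 6)*(g - 3*o)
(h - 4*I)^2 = h^2 - 8*I*h - 16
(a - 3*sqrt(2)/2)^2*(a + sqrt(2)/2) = a^3 - 5*sqrt(2)*a^2/2 + 3*a/2 + 9*sqrt(2)/4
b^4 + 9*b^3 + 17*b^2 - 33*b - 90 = (b - 2)*(b + 3)^2*(b + 5)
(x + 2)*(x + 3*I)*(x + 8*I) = x^3 + 2*x^2 + 11*I*x^2 - 24*x + 22*I*x - 48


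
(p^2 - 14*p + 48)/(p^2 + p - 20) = (p^2 - 14*p + 48)/(p^2 + p - 20)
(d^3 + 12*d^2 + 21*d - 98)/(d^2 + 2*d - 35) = (d^2 + 5*d - 14)/(d - 5)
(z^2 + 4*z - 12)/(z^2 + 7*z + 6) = (z - 2)/(z + 1)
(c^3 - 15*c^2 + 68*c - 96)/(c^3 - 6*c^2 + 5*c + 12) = (c - 8)/(c + 1)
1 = 1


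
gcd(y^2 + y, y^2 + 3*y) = y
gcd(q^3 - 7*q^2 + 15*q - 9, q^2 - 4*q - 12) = 1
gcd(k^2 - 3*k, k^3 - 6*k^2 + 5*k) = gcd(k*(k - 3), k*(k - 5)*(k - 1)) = k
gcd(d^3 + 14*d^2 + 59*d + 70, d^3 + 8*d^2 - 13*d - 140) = d^2 + 12*d + 35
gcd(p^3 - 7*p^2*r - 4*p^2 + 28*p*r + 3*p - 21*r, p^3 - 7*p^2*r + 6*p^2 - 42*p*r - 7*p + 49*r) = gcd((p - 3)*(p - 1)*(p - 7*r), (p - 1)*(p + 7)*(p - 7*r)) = p^2 - 7*p*r - p + 7*r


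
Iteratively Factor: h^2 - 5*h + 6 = (h - 2)*(h - 3)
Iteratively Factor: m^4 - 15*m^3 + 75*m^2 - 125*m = (m)*(m^3 - 15*m^2 + 75*m - 125) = m*(m - 5)*(m^2 - 10*m + 25) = m*(m - 5)^2*(m - 5)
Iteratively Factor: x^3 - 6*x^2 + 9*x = (x - 3)*(x^2 - 3*x) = (x - 3)^2*(x)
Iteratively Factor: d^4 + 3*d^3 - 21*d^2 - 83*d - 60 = (d + 3)*(d^3 - 21*d - 20) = (d - 5)*(d + 3)*(d^2 + 5*d + 4) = (d - 5)*(d + 1)*(d + 3)*(d + 4)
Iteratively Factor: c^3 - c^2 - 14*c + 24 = (c - 2)*(c^2 + c - 12) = (c - 3)*(c - 2)*(c + 4)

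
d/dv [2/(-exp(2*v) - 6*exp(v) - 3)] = 4*(exp(v) + 3)*exp(v)/(exp(2*v) + 6*exp(v) + 3)^2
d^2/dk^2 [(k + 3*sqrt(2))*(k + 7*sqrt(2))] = 2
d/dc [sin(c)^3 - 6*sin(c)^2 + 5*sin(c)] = (3*sin(c)^2 - 12*sin(c) + 5)*cos(c)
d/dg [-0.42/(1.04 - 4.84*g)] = -2.0328/(4.84*g - 1.04)^2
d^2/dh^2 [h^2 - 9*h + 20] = 2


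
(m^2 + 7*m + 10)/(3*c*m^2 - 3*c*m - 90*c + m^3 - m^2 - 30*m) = (m + 2)/(3*c*m - 18*c + m^2 - 6*m)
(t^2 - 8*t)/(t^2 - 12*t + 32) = t/(t - 4)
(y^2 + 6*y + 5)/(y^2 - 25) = (y + 1)/(y - 5)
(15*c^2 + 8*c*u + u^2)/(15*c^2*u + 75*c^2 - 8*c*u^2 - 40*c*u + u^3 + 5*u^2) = (15*c^2 + 8*c*u + u^2)/(15*c^2*u + 75*c^2 - 8*c*u^2 - 40*c*u + u^3 + 5*u^2)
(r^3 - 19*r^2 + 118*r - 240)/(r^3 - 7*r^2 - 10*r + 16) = (r^2 - 11*r + 30)/(r^2 + r - 2)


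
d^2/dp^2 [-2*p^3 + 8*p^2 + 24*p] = 16 - 12*p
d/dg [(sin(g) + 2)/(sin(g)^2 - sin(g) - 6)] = -cos(g)/(sin(g) - 3)^2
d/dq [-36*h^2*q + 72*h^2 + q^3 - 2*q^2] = -36*h^2 + 3*q^2 - 4*q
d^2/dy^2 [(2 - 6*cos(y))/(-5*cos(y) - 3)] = 28*(5*cos(y)^2 - 3*cos(y) - 10)/(5*cos(y) + 3)^3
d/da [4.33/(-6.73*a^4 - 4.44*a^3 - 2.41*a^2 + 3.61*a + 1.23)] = (116.5636*a^3 + 57.6756*a^2 + 20.8706*a - 15.6313)/(6.73*a^4 + 4.44*a^3 + 2.41*a^2 - 3.61*a - 1.23)^2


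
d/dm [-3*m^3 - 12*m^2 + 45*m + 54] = -9*m^2 - 24*m + 45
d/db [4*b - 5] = 4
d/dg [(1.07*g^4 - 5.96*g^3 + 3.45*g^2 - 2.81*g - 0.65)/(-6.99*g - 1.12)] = (-22.4379*g^4 + 78.5272*g^3 - 4.0899*g^2 - 7.728*g - 1.3963)/(48.8601*g^2 + 15.6576*g + 1.2544)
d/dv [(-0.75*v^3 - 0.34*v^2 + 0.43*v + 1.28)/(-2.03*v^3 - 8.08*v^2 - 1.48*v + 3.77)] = (5.3698*v^4 + 3.9658*v^3 + 3.2903*v^2 + 18.1212*v + 3.5155)/(4.1209*v^6 + 32.8048*v^5 + 71.2952*v^4 + 8.6106*v^3 - 58.7328*v^2 - 11.1592*v + 14.2129)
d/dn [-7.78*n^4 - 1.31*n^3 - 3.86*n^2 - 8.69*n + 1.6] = -31.12*n^3 - 3.93*n^2 - 7.72*n - 8.69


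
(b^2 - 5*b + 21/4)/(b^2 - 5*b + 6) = (b^2 - 5*b + 21/4)/(b^2 - 5*b + 6)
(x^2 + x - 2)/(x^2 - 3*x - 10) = (x - 1)/(x - 5)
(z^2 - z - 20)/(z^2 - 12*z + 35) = (z + 4)/(z - 7)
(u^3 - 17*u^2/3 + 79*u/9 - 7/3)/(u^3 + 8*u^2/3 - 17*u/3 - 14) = (u^2 - 10*u/3 + 1)/(u^2 + 5*u + 6)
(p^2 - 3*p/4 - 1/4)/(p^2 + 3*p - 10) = (4*p^2 - 3*p - 1)/(4*(p^2 + 3*p - 10))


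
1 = 1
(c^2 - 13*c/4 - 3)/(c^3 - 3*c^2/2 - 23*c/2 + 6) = (4*c + 3)/(2*(2*c^2 + 5*c - 3))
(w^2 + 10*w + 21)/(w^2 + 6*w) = (w^2 + 10*w + 21)/(w*(w + 6))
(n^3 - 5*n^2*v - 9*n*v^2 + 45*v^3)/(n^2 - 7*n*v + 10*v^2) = (-n^2 + 9*v^2)/(-n + 2*v)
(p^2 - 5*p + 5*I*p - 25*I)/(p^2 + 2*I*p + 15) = (p - 5)/(p - 3*I)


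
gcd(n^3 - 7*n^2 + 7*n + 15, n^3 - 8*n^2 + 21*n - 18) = n - 3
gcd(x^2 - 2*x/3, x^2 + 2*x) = x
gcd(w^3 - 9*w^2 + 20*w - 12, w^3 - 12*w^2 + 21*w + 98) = 1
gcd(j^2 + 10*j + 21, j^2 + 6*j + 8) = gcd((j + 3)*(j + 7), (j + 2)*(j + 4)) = 1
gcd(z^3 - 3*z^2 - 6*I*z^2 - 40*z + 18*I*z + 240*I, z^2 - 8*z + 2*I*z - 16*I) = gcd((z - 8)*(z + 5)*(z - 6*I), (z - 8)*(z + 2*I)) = z - 8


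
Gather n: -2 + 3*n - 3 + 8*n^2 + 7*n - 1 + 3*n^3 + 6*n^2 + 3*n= 3*n^3 + 14*n^2 + 13*n - 6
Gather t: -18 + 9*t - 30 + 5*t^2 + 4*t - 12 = 5*t^2 + 13*t - 60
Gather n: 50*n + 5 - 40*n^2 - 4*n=-40*n^2 + 46*n + 5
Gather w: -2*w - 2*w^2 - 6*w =-2*w^2 - 8*w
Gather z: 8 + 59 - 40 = 27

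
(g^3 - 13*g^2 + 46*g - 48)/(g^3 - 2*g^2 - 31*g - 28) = (-g^3 + 13*g^2 - 46*g + 48)/(-g^3 + 2*g^2 + 31*g + 28)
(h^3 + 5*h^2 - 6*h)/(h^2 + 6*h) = h - 1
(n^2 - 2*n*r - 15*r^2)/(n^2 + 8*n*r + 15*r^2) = (n - 5*r)/(n + 5*r)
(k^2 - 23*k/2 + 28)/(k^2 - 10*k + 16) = (k - 7/2)/(k - 2)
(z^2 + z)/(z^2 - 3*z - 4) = z/(z - 4)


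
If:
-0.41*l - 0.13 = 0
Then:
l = -0.32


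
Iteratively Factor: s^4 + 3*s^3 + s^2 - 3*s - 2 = (s - 1)*(s^3 + 4*s^2 + 5*s + 2) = (s - 1)*(s + 1)*(s^2 + 3*s + 2) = (s - 1)*(s + 1)*(s + 2)*(s + 1)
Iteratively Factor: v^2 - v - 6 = (v - 3)*(v + 2)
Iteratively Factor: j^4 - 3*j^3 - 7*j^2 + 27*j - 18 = (j - 3)*(j^3 - 7*j + 6) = (j - 3)*(j + 3)*(j^2 - 3*j + 2) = (j - 3)*(j - 2)*(j + 3)*(j - 1)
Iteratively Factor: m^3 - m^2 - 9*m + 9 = (m + 3)*(m^2 - 4*m + 3) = (m - 3)*(m + 3)*(m - 1)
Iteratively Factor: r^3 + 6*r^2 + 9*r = (r)*(r^2 + 6*r + 9) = r*(r + 3)*(r + 3)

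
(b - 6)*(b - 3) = b^2 - 9*b + 18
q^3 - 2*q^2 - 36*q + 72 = (q - 6)*(q - 2)*(q + 6)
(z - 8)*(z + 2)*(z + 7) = z^3 + z^2 - 58*z - 112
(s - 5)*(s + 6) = s^2 + s - 30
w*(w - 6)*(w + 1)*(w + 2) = w^4 - 3*w^3 - 16*w^2 - 12*w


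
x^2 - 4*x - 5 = (x - 5)*(x + 1)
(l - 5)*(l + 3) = l^2 - 2*l - 15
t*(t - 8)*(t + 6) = t^3 - 2*t^2 - 48*t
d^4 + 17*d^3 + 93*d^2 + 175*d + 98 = (d + 1)*(d + 2)*(d + 7)^2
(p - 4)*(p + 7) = p^2 + 3*p - 28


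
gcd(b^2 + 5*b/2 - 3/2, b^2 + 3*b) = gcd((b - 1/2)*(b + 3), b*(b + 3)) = b + 3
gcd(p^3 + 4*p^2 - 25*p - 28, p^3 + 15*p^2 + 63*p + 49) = p^2 + 8*p + 7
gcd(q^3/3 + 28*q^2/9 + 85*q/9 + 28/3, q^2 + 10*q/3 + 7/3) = q + 7/3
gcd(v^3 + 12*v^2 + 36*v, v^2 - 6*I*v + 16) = 1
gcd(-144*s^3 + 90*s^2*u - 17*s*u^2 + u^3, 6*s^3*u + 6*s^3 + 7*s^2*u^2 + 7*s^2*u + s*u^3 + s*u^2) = 1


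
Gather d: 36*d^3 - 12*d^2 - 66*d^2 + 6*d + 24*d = 36*d^3 - 78*d^2 + 30*d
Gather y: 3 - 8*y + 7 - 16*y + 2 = 12 - 24*y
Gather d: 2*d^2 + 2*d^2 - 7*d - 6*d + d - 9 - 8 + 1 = 4*d^2 - 12*d - 16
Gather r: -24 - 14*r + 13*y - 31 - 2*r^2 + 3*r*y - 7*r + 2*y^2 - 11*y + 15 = -2*r^2 + r*(3*y - 21) + 2*y^2 + 2*y - 40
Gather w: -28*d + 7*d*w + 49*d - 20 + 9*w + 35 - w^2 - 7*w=21*d - w^2 + w*(7*d + 2) + 15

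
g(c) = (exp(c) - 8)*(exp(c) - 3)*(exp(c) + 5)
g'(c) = (exp(c) - 8)*(exp(c) - 3)*exp(c) + (exp(c) - 8)*(exp(c) + 5)*exp(c) + (exp(c) - 3)*(exp(c) + 5)*exp(c)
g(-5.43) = 119.86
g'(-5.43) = -0.14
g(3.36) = 18115.62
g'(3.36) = 60744.68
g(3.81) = 78530.94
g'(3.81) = 250263.52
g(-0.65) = 102.32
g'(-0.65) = -19.03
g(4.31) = 377067.54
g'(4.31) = 1168706.25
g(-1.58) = 113.37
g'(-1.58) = -6.87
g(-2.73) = 117.95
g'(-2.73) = -2.07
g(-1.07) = 108.70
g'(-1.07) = -11.92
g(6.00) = 64671054.10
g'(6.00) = 195014343.62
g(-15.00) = 120.00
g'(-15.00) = 0.00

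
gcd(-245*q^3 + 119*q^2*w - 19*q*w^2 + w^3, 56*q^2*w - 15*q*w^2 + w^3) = 7*q - w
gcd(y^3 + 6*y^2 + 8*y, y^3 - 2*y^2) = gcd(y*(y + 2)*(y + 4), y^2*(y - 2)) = y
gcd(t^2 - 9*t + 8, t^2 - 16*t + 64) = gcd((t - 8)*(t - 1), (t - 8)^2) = t - 8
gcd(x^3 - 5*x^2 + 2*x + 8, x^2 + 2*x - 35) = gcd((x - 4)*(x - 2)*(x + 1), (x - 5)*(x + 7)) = 1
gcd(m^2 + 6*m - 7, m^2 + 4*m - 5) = m - 1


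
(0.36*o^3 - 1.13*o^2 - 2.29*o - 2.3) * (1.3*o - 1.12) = 0.468*o^4 - 1.8722*o^3 - 1.7114*o^2 - 0.425199999999999*o + 2.576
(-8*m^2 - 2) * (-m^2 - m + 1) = 8*m^4 + 8*m^3 - 6*m^2 + 2*m - 2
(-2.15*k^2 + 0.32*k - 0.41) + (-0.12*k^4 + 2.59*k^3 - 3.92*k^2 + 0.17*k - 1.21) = -0.12*k^4 + 2.59*k^3 - 6.07*k^2 + 0.49*k - 1.62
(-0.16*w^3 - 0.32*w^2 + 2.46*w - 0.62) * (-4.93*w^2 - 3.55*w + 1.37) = 0.7888*w^5 + 2.1456*w^4 - 11.211*w^3 - 6.1148*w^2 + 5.5712*w - 0.8494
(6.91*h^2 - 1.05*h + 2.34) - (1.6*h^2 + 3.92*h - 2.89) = 5.31*h^2 - 4.97*h + 5.23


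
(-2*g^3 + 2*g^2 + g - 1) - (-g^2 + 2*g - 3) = -2*g^3 + 3*g^2 - g + 2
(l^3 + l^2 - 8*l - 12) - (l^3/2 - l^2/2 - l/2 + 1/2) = l^3/2 + 3*l^2/2 - 15*l/2 - 25/2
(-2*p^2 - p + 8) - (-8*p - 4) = -2*p^2 + 7*p + 12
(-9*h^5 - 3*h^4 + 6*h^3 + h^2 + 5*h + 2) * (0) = 0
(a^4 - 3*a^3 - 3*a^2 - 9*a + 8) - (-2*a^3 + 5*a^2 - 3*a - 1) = a^4 - a^3 - 8*a^2 - 6*a + 9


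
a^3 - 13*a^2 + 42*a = a*(a - 7)*(a - 6)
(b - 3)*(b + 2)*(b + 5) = b^3 + 4*b^2 - 11*b - 30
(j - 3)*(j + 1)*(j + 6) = j^3 + 4*j^2 - 15*j - 18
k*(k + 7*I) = k^2 + 7*I*k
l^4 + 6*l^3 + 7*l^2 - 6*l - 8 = (l - 1)*(l + 1)*(l + 2)*(l + 4)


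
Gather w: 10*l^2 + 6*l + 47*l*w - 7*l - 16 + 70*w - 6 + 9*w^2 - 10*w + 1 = 10*l^2 - l + 9*w^2 + w*(47*l + 60) - 21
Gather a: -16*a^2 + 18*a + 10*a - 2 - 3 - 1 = -16*a^2 + 28*a - 6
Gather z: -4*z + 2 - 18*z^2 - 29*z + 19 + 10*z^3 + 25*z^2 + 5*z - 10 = 10*z^3 + 7*z^2 - 28*z + 11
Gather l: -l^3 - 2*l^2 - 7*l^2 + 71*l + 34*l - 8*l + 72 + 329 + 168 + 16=-l^3 - 9*l^2 + 97*l + 585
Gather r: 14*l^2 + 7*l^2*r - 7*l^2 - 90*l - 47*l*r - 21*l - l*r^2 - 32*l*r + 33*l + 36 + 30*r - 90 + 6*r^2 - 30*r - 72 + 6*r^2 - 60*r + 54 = 7*l^2 - 78*l + r^2*(12 - l) + r*(7*l^2 - 79*l - 60) - 72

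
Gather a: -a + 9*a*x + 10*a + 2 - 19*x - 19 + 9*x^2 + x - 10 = a*(9*x + 9) + 9*x^2 - 18*x - 27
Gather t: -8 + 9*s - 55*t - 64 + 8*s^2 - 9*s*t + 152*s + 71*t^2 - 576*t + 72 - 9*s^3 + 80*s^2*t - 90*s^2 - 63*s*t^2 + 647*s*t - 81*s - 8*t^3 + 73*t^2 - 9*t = -9*s^3 - 82*s^2 + 80*s - 8*t^3 + t^2*(144 - 63*s) + t*(80*s^2 + 638*s - 640)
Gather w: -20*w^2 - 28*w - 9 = -20*w^2 - 28*w - 9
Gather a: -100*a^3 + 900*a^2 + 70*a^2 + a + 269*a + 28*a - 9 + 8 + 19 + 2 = -100*a^3 + 970*a^2 + 298*a + 20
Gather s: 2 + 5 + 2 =9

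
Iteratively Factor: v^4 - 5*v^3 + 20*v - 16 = (v + 2)*(v^3 - 7*v^2 + 14*v - 8) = (v - 1)*(v + 2)*(v^2 - 6*v + 8) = (v - 2)*(v - 1)*(v + 2)*(v - 4)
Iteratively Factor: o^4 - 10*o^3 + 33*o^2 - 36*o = (o - 3)*(o^3 - 7*o^2 + 12*o) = (o - 3)^2*(o^2 - 4*o) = (o - 4)*(o - 3)^2*(o)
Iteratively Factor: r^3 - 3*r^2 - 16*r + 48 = (r + 4)*(r^2 - 7*r + 12) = (r - 3)*(r + 4)*(r - 4)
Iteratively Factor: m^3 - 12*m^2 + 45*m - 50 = (m - 5)*(m^2 - 7*m + 10) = (m - 5)^2*(m - 2)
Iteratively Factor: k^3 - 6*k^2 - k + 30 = (k - 3)*(k^2 - 3*k - 10) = (k - 5)*(k - 3)*(k + 2)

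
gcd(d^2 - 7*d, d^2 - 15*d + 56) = d - 7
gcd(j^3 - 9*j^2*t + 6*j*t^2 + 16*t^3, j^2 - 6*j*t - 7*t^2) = j + t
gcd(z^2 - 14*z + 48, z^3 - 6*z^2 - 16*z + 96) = z - 6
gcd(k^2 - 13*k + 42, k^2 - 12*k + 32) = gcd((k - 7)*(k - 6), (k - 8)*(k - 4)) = 1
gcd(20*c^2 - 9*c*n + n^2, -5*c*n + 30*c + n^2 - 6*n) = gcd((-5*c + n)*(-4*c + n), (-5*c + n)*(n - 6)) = 5*c - n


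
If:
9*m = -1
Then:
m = -1/9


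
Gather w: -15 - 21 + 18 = -18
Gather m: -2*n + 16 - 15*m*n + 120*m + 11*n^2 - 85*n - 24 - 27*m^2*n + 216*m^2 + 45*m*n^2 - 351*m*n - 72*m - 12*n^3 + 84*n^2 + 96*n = m^2*(216 - 27*n) + m*(45*n^2 - 366*n + 48) - 12*n^3 + 95*n^2 + 9*n - 8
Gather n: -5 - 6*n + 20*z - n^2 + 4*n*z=-n^2 + n*(4*z - 6) + 20*z - 5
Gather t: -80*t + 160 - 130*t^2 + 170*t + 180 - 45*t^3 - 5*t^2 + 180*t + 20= -45*t^3 - 135*t^2 + 270*t + 360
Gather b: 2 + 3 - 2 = 3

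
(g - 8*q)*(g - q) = g^2 - 9*g*q + 8*q^2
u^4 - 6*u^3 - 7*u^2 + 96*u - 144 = (u - 4)*(u - 3)^2*(u + 4)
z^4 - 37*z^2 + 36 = (z - 6)*(z - 1)*(z + 1)*(z + 6)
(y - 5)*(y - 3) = y^2 - 8*y + 15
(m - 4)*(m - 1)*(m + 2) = m^3 - 3*m^2 - 6*m + 8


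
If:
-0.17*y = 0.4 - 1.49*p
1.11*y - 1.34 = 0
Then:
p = 0.41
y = 1.21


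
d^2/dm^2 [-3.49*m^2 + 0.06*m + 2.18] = -6.98000000000000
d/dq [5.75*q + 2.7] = 5.75000000000000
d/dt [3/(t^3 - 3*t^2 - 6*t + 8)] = 9*(-t^2 + 2*t + 2)/(t^3 - 3*t^2 - 6*t + 8)^2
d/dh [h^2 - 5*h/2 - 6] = 2*h - 5/2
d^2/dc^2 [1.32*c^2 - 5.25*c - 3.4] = 2.64000000000000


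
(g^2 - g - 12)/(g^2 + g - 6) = (g - 4)/(g - 2)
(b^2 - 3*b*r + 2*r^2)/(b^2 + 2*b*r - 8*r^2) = (b - r)/(b + 4*r)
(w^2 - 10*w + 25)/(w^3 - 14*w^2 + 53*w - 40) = (w - 5)/(w^2 - 9*w + 8)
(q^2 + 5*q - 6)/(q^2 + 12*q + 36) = (q - 1)/(q + 6)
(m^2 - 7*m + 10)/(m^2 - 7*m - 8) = (-m^2 + 7*m - 10)/(-m^2 + 7*m + 8)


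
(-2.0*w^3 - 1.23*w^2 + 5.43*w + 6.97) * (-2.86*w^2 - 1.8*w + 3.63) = 5.72*w^5 + 7.1178*w^4 - 20.5758*w^3 - 34.1731*w^2 + 7.1649*w + 25.3011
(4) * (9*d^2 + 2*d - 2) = 36*d^2 + 8*d - 8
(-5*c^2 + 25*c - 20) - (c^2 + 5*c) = -6*c^2 + 20*c - 20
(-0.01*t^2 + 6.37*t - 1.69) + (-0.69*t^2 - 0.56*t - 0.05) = -0.7*t^2 + 5.81*t - 1.74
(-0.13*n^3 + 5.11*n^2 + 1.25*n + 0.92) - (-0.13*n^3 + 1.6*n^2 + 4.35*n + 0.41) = 3.51*n^2 - 3.1*n + 0.51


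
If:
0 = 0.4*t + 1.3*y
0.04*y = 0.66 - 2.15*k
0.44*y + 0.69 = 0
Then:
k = 0.34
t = 5.10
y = -1.57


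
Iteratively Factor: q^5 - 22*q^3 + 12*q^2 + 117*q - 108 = (q + 3)*(q^4 - 3*q^3 - 13*q^2 + 51*q - 36) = (q + 3)*(q + 4)*(q^3 - 7*q^2 + 15*q - 9) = (q - 1)*(q + 3)*(q + 4)*(q^2 - 6*q + 9) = (q - 3)*(q - 1)*(q + 3)*(q + 4)*(q - 3)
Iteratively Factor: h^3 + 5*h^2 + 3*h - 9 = (h + 3)*(h^2 + 2*h - 3) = (h + 3)^2*(h - 1)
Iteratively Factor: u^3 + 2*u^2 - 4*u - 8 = (u + 2)*(u^2 - 4) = (u - 2)*(u + 2)*(u + 2)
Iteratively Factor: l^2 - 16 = (l + 4)*(l - 4)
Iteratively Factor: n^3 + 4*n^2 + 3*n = (n + 3)*(n^2 + n) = n*(n + 3)*(n + 1)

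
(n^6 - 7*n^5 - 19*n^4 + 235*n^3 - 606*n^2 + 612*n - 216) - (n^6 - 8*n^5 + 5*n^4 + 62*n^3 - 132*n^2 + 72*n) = n^5 - 24*n^4 + 173*n^3 - 474*n^2 + 540*n - 216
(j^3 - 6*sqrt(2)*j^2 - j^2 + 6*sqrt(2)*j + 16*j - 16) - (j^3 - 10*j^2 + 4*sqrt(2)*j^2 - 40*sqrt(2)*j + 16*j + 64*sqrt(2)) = -10*sqrt(2)*j^2 + 9*j^2 + 46*sqrt(2)*j - 64*sqrt(2) - 16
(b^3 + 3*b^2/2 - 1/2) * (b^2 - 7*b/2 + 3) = b^5 - 2*b^4 - 9*b^3/4 + 4*b^2 + 7*b/4 - 3/2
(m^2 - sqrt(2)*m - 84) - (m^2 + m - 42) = -sqrt(2)*m - m - 42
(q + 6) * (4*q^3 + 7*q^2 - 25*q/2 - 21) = 4*q^4 + 31*q^3 + 59*q^2/2 - 96*q - 126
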